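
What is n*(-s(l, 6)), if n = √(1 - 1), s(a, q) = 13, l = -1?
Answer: 0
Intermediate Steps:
n = 0 (n = √0 = 0)
n*(-s(l, 6)) = 0*(-1*13) = 0*(-13) = 0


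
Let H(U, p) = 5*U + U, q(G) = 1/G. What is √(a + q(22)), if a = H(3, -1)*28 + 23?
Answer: √255090/22 ≈ 22.957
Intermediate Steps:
H(U, p) = 6*U
a = 527 (a = (6*3)*28 + 23 = 18*28 + 23 = 504 + 23 = 527)
√(a + q(22)) = √(527 + 1/22) = √(11595/22) = √255090/22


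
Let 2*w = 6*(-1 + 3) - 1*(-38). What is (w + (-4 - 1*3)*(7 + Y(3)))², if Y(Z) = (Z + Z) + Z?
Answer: 7569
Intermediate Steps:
Y(Z) = 3*Z (Y(Z) = 2*Z + Z = 3*Z)
w = 25 (w = (6*(-1 + 3) - 1*(-38))/2 = (6*2 + 38)/2 = (12 + 38)/2 = (½)*50 = 25)
(w + (-4 - 1*3)*(7 + Y(3)))² = (25 + (-4 - 1*3)*(7 + 3*3))² = (25 + (-4 - 3)*(7 + 9))² = (25 - 7*16)² = (25 - 112)² = (-87)² = 7569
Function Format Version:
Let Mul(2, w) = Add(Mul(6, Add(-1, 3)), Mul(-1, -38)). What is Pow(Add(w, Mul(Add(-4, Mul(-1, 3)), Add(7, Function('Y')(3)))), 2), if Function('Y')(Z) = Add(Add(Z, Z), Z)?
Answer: 7569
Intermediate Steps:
Function('Y')(Z) = Mul(3, Z) (Function('Y')(Z) = Add(Mul(2, Z), Z) = Mul(3, Z))
w = 25 (w = Mul(Rational(1, 2), Add(Mul(6, Add(-1, 3)), Mul(-1, -38))) = Mul(Rational(1, 2), Add(Mul(6, 2), 38)) = Mul(Rational(1, 2), Add(12, 38)) = Mul(Rational(1, 2), 50) = 25)
Pow(Add(w, Mul(Add(-4, Mul(-1, 3)), Add(7, Function('Y')(3)))), 2) = Pow(Add(25, Mul(Add(-4, Mul(-1, 3)), Add(7, Mul(3, 3)))), 2) = Pow(Add(25, Mul(Add(-4, -3), Add(7, 9))), 2) = Pow(Add(25, Mul(-7, 16)), 2) = Pow(Add(25, -112), 2) = Pow(-87, 2) = 7569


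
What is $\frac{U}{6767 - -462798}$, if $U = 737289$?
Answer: $\frac{737289}{469565} \approx 1.5702$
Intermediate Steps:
$\frac{U}{6767 - -462798} = \frac{737289}{6767 - -462798} = \frac{737289}{6767 + 462798} = \frac{737289}{469565}$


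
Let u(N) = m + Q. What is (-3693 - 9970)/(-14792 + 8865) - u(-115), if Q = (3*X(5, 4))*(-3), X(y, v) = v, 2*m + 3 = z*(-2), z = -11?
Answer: 341457/11854 ≈ 28.805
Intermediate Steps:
m = 19/2 (m = -3/2 + (-11*(-2))/2 = -3/2 + (½)*22 = -3/2 + 11 = 19/2 ≈ 9.5000)
Q = -36 (Q = (3*4)*(-3) = 12*(-3) = -36)
u(N) = -53/2 (u(N) = 19/2 - 36 = -53/2)
(-3693 - 9970)/(-14792 + 8865) - u(-115) = (-3693 - 9970)/(-14792 + 8865) - 1*(-53/2) = -13663/(-5927) + 53/2 = -13663*(-1/5927) + 53/2 = 13663/5927 + 53/2 = 341457/11854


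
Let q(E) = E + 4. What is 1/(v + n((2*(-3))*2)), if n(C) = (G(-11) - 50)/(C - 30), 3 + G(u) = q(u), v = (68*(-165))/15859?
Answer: 111013/80050 ≈ 1.3868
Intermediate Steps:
q(E) = 4 + E
v = -11220/15859 (v = -11220*1/15859 = -11220/15859 ≈ -0.70748)
G(u) = 1 + u (G(u) = -3 + (4 + u) = 1 + u)
n(C) = -60/(-30 + C) (n(C) = ((1 - 11) - 50)/(C - 30) = (-10 - 50)/(-30 + C) = -60/(-30 + C))
1/(v + n((2*(-3))*2)) = 1/(-11220/15859 - 60/(-30 + (2*(-3))*2)) = 1/(-11220/15859 - 60/(-30 - 6*2)) = 1/(-11220/15859 - 60/(-30 - 12)) = 1/(-11220/15859 - 60/(-42)) = 1/(-11220/15859 - 60*(-1/42)) = 1/(-11220/15859 + 10/7) = 1/(80050/111013) = 111013/80050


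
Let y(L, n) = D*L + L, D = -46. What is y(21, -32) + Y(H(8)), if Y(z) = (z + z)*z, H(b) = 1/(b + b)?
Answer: -120959/128 ≈ -944.99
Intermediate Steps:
H(b) = 1/(2*b)
y(L, n) = -45*L (y(L, n) = -46*L + L = -45*L)
Y(z) = 2*z² (Y(z) = (2*z)*z = 2*z²)
y(21, -32) + Y(H(8)) = -45*21 + 2*((½)/8)² = -945 + 2*((½)*(⅛))² = -945 + 2*(1/16)² = -945 + 2*(1/256) = -945 + 1/128 = -120959/128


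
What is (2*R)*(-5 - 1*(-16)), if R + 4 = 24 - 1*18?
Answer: 44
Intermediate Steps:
R = 2 (R = -4 + (24 - 1*18) = -4 + (24 - 18) = -4 + 6 = 2)
(2*R)*(-5 - 1*(-16)) = (2*2)*(-5 - 1*(-16)) = 4*(-5 + 16) = 4*11 = 44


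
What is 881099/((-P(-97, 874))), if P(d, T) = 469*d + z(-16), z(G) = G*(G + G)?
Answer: 881099/44981 ≈ 19.588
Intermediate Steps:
z(G) = 2*G**2 (z(G) = G*(2*G) = 2*G**2)
P(d, T) = 512 + 469*d (P(d, T) = 469*d + 2*(-16)**2 = 469*d + 2*256 = 469*d + 512 = 512 + 469*d)
881099/((-P(-97, 874))) = 881099/((-(512 + 469*(-97)))) = 881099/((-(512 - 45493))) = 881099/((-1*(-44981))) = 881099/44981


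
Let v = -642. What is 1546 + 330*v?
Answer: -210314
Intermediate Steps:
1546 + 330*v = 1546 + 330*(-642) = 1546 - 211860 = -210314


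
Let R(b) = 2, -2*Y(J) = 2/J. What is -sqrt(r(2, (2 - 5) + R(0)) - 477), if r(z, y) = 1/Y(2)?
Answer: -I*sqrt(479) ≈ -21.886*I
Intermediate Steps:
Y(J) = -1/J
r(z, y) = -2 (r(z, y) = 1/(-1/2) = -2)
-sqrt(r(2, (2 - 5) + R(0)) - 477) = -sqrt(-2 - 477) = -sqrt(-479) = -I*sqrt(479)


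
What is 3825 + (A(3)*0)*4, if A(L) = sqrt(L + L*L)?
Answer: 3825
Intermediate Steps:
A(L) = sqrt(L + L**2)
3825 + (A(3)*0)*4 = 3825 + (sqrt(3*(1 + 3))*0)*4 = 3825 + (sqrt(3*4)*0)*4 = 3825 + (sqrt(12)*0)*4 = 3825 + ((2*sqrt(3))*0)*4 = 3825 + 0*4 = 3825 + 0 = 3825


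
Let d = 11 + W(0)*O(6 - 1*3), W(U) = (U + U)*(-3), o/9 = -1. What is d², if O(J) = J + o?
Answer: 121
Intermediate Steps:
o = -9 (o = 9*(-1) = -9)
W(U) = -6*U (W(U) = (2*U)*(-3) = -6*U)
O(J) = -9 + J (O(J) = J - 9 = -9 + J)
d = 11 (d = 11 + (-6*0)*(-9 + (6 - 1*3)) = 11 + 0*(-9 + (6 - 3)) = 11 + 0*(-9 + 3) = 11 + 0*(-6) = 11 + 0 = 11)
d² = 11² = 121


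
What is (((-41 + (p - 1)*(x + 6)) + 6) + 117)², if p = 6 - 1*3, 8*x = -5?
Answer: 137641/16 ≈ 8602.6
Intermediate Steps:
x = -5/8 (x = (⅛)*(-5) = -5/8 ≈ -0.62500)
p = 3 (p = 6 - 3 = 3)
(((-41 + (p - 1)*(x + 6)) + 6) + 117)² = (((-41 + (3 - 1)*(-5/8 + 6)) + 6) + 117)² = (((-41 + 2*(43/8)) + 6) + 117)² = (((-41 + 43/4) + 6) + 117)² = ((-121/4 + 6) + 117)² = (-97/4 + 117)² = (371/4)² = 137641/16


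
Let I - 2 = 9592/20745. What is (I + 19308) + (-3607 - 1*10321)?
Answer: 111659182/20745 ≈ 5382.5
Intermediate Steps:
I = 51082/20745 (I = 2 + 9592/20745 = 51082/20745 ≈ 2.4624)
(I + 19308) + (-3607 - 1*10321) = (51082/20745 + 19308) + (-3607 - 1*10321) = 400595542/20745 + (-3607 - 10321) = 400595542/20745 - 13928 = 111659182/20745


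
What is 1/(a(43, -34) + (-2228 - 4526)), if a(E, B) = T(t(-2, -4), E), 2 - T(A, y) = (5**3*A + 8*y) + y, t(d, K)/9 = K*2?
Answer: 1/1861 ≈ 0.00053735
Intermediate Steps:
t(d, K) = 18*K (t(d, K) = 9*(K*2) = 9*(2*K) = 18*K)
T(A, y) = 2 - 125*A - 9*y (T(A, y) = 2 - ((5**3*A + 8*y) + y) = 2 - ((125*A + 8*y) + y) = 2 - ((8*y + 125*A) + y) = 2 - (9*y + 125*A) = 2 + (-125*A - 9*y) = 2 - 125*A - 9*y)
a(E, B) = 9002 - 9*E (a(E, B) = 2 - 2250*(-4) - 9*E = 2 - 125*(-72) - 9*E = 2 + 9000 - 9*E = 9002 - 9*E)
1/(a(43, -34) + (-2228 - 4526)) = 1/((9002 - 9*43) + (-2228 - 4526)) = 1/((9002 - 387) - 6754) = 1/(8615 - 6754) = 1/1861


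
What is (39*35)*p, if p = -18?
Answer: -24570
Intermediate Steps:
(39*35)*p = (39*35)*(-18) = 1365*(-18) = -24570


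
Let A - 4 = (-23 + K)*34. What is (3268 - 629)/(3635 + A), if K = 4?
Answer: 2639/2993 ≈ 0.88172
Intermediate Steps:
A = -642 (A = 4 + (-23 + 4)*34 = 4 - 19*34 = 4 - 646 = -642)
(3268 - 629)/(3635 + A) = (3268 - 629)/(3635 - 642) = 2639/2993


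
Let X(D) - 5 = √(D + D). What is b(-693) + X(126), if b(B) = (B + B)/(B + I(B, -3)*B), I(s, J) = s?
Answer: 1729/346 + 6*√7 ≈ 20.872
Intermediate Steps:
X(D) = 5 + √2*√D (X(D) = 5 + √(D + D) = 5 + √(2*D) = 5 + √2*√D)
b(B) = 2*B/(B + B²) (b(B) = (B + B)/(B + B*B) = (2*B)/(B + B²) = 2*B/(B + B²))
b(-693) + X(126) = 2/(1 - 693) + (5 + √2*√126) = 2/(-692) + (5 + √2*(3*√14)) = 2*(-1/692) + (5 + 6*√7) = -1/346 + (5 + 6*√7) = 1729/346 + 6*√7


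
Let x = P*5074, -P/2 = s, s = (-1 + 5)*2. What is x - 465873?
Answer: -547057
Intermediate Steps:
s = 8 (s = 4*2 = 8)
P = -16 (P = -2*8 = -16)
x = -81184 (x = -16*5074 = -81184)
x - 465873 = -81184 - 465873 = -547057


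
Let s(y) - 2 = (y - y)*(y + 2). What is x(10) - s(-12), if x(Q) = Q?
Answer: 8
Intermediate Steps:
s(y) = 2 (s(y) = 2 + (y - y)*(y + 2) = 2 + 0*(2 + y) = 2 + 0 = 2)
x(10) - s(-12) = 10 - 1*2 = 10 - 2 = 8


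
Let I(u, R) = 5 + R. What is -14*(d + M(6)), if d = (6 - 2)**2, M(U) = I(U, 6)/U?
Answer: -749/3 ≈ -249.67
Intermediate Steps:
M(U) = 11/U (M(U) = (5 + 6)/U = 11/U)
d = 16 (d = 4**2 = 16)
-14*(d + M(6)) = -14*(16 + 11/6) = -14*107/6 = -749/3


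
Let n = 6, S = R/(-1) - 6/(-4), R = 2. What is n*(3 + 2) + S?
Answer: 59/2 ≈ 29.500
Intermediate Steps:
S = -½ (S = 2/(-1) - 6/(-4) = 2*(-1) - 6*(-¼) = -2 + 3/2 = -½ ≈ -0.50000)
n*(3 + 2) + S = 6*(3 + 2) - ½ = 6*5 - ½ = 30 - ½ = 59/2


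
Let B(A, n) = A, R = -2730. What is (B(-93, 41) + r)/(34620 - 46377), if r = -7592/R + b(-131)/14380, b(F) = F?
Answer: 27247099/3550378860 ≈ 0.0076744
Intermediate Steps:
r = 837041/301980 (r = -7592/(-2730) - 131/14380 = -7592*(-1/2730) - 131*1/14380 = 292/105 - 131/14380 = 837041/301980 ≈ 2.7718)
(B(-93, 41) + r)/(34620 - 46377) = (-93 + 837041/301980)/(34620 - 46377) = -27247099/301980/(-11757) = -27247099/301980*(-1/11757) = 27247099/3550378860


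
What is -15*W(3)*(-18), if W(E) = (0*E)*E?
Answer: 0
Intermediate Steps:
W(E) = 0 (W(E) = 0*E = 0)
-15*W(3)*(-18) = -15*0*(-18) = 0*(-18) = 0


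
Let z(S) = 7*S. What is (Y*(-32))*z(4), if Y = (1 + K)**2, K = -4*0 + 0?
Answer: -896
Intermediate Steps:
K = 0 (K = 0 + 0 = 0)
Y = 1 (Y = (1 + 0)**2 = 1**2 = 1)
(Y*(-32))*z(4) = (1*(-32))*(7*4) = -32*28 = -896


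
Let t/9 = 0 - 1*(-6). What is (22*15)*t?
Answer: 17820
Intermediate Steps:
t = 54 (t = 9*(0 - 1*(-6)) = 9*(0 + 6) = 9*6 = 54)
(22*15)*t = (22*15)*54 = 330*54 = 17820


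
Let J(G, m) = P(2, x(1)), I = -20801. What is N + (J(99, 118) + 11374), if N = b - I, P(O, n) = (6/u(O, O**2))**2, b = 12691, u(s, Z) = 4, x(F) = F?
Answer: 179473/4 ≈ 44868.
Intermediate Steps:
P(O, n) = 9/4 (P(O, n) = (6/4)**2 = (6*(1/4))**2 = (3/2)**2 = 9/4)
J(G, m) = 9/4
N = 33492 (N = 12691 - 1*(-20801) = 12691 + 20801 = 33492)
N + (J(99, 118) + 11374) = 33492 + (9/4 + 11374) = 33492 + 45505/4 = 179473/4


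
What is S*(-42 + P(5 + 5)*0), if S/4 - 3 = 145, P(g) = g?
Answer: -24864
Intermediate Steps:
S = 592 (S = 12 + 4*145 = 12 + 580 = 592)
S*(-42 + P(5 + 5)*0) = 592*(-42 + (5 + 5)*0) = 592*(-42 + 10*0) = 592*(-42 + 0) = 592*(-42) = -24864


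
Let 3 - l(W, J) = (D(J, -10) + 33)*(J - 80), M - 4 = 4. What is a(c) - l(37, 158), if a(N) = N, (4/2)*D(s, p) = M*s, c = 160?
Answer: 52027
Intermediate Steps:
M = 8 (M = 4 + 4 = 8)
D(s, p) = 4*s (D(s, p) = (8*s)/2 = 4*s)
l(W, J) = 3 - (-80 + J)*(33 + 4*J) (l(W, J) = 3 - (4*J + 33)*(J - 80) = 3 - (33 + 4*J)*(-80 + J) = 3 - (-80 + J)*(33 + 4*J))
a(c) - l(37, 158) = 160 - (2643 - 4*158² + 287*158) = 160 - (2643 - 4*24964 + 45346) = 160 - (2643 - 99856 + 45346) = 160 - 1*(-51867) = 160 + 51867 = 52027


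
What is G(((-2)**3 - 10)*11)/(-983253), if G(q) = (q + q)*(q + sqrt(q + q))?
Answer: -26136/327751 + 792*I*sqrt(11)/327751 ≈ -0.079744 + 0.0080145*I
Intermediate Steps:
G(q) = 2*q*(q + sqrt(2)*sqrt(q)) (G(q) = (2*q)*(q + sqrt(2*q)) = (2*q)*(q + sqrt(2)*sqrt(q)) = 2*q*(q + sqrt(2)*sqrt(q)))
G(((-2)**3 - 10)*11)/(-983253) = (2*(((-2)**3 - 10)*11)**2 + 2*sqrt(2)*(((-2)**3 - 10)*11)**(3/2))/(-983253) = (2*((-8 - 10)*11)**2 + 2*sqrt(2)*((-8 - 10)*11)**(3/2))*(-1/983253) = (2*(-18*11)**2 + 2*sqrt(2)*(-18*11)**(3/2))*(-1/983253) = (2*(-198)**2 + 2*sqrt(2)*(-198)**(3/2))*(-1/983253) = (2*39204 + 2*sqrt(2)*(-594*I*sqrt(22)))*(-1/983253) = (78408 - 2376*I*sqrt(11))*(-1/983253) = -26136/327751 + 792*I*sqrt(11)/327751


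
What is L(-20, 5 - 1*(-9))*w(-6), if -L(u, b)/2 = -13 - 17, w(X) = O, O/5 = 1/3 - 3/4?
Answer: -125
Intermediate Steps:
O = -25/12 (O = 5*(1/3 - 3/4) = 5*(1*(⅓) - 3*¼) = 5*(⅓ - ¾) = 5*(-5/12) = -25/12 ≈ -2.0833)
w(X) = -25/12
L(u, b) = 60 (L(u, b) = -2*(-13 - 17) = -2*(-30) = 60)
L(-20, 5 - 1*(-9))*w(-6) = 60*(-25/12) = -125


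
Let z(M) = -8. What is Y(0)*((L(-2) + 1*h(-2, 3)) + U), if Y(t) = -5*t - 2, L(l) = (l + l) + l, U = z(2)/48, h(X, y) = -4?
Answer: 61/3 ≈ 20.333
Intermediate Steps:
U = -⅙ (U = -8/48 = -8*1/48 = -⅙ ≈ -0.16667)
L(l) = 3*l (L(l) = 2*l + l = 3*l)
Y(t) = -2 - 5*t
Y(0)*((L(-2) + 1*h(-2, 3)) + U) = (-2 - 5*0)*((3*(-2) + 1*(-4)) - ⅙) = (-2 + 0)*((-6 - 4) - ⅙) = -2*(-10 - ⅙) = -2*(-61/6) = 61/3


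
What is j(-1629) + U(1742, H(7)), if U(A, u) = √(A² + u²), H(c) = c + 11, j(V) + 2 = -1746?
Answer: -1748 + 2*√758722 ≈ -5.9070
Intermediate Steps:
j(V) = -1748 (j(V) = -2 - 1746 = -1748)
H(c) = 11 + c
j(-1629) + U(1742, H(7)) = -1748 + √(1742² + (11 + 7)²) = -1748 + √(3034564 + 18²) = -1748 + √(3034564 + 324) = -1748 + √3034888 = -1748 + 2*√758722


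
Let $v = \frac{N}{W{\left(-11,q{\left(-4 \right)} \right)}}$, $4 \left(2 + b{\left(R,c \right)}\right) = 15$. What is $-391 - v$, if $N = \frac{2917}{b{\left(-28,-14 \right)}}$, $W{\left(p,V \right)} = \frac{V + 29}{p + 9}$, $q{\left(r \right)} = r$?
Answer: $- \frac{45089}{175} \approx -257.65$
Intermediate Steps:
$b{\left(R,c \right)} = \frac{7}{4}$ ($b{\left(R,c \right)} = -2 + \frac{1}{4} \cdot 15 = -2 + \frac{15}{4} = \frac{7}{4}$)
$W{\left(p,V \right)} = \frac{29 + V}{9 + p}$
$N = \frac{11668}{7}$ ($N = \frac{2917}{\frac{7}{4}} = 2917 \cdot \frac{4}{7} = \frac{11668}{7} \approx 1666.9$)
$v = - \frac{23336}{175}$ ($v = \frac{11668}{7 \frac{29 - 4}{9 - 11}} = \frac{11668}{7 \frac{1}{-2} \cdot 25} = \frac{11668}{7 \left(\left(- \frac{1}{2}\right) 25\right)} = \frac{11668}{7 \left(- \frac{25}{2}\right)} = \frac{11668}{7} \left(- \frac{2}{25}\right) = - \frac{23336}{175} \approx -133.35$)
$-391 - v = -391 - - \frac{23336}{175} = -391 + \frac{23336}{175} = - \frac{45089}{175}$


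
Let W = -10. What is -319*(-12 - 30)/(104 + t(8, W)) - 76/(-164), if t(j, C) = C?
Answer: 275552/1927 ≈ 143.00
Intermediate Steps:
-319*(-12 - 30)/(104 + t(8, W)) - 76/(-164) = -319*(-12 - 30)/(104 - 10) - 76/(-164) = -319/(94/(-42)) - 76*(-1/164) = -319/(94*(-1/42)) + 19/41 = -319/(-47/21) + 19/41 = -319*(-21/47) + 19/41 = 6699/47 + 19/41 = 275552/1927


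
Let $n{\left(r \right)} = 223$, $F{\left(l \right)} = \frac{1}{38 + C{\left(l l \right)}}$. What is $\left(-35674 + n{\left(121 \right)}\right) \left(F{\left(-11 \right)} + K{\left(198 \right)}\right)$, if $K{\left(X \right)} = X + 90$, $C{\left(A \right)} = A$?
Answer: $- \frac{541135881}{53} \approx -1.021 \cdot 10^{7}$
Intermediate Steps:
$F{\left(l \right)} = \frac{1}{38 + l^{2}}$ ($F{\left(l \right)} = \frac{1}{38 + l l} = \frac{1}{38 + l^{2}}$)
$K{\left(X \right)} = 90 + X$
$\left(-35674 + n{\left(121 \right)}\right) \left(F{\left(-11 \right)} + K{\left(198 \right)}\right) = \left(-35674 + 223\right) \left(\frac{1}{38 + \left(-11\right)^{2}} + \left(90 + 198\right)\right) = - 35451 \left(\frac{1}{38 + 121} + 288\right) = - 35451 \left(\frac{1}{159} + 288\right) = \left(-35451\right) \frac{45793}{159} = - \frac{541135881}{53}$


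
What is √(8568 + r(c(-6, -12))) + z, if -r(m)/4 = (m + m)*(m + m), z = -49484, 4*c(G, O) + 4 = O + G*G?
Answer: -49484 + 2*√2042 ≈ -49394.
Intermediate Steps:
c(G, O) = -1 + O/4 + G²/4 (c(G, O) = -1 + (O + G*G)/4 = -1 + (O + G²)/4 = -1 + (O/4 + G²/4) = -1 + O/4 + G²/4)
r(m) = -16*m² (r(m) = -4*(m + m)*(m + m) = -4*2*m*2*m = -16*m²)
√(8568 + r(c(-6, -12))) + z = √(8568 - 16*(-1 + (¼)*(-12) + (¼)*(-6)²)²) - 49484 = √(8568 - 16*(-1 - 3 + (¼)*36)²) - 49484 = √(8568 - 16*(-1 - 3 + 9)²) - 49484 = √(8568 - 16*5²) - 49484 = √(8568 - 16*25) - 49484 = √(8568 - 400) - 49484 = √8168 - 49484 = 2*√2042 - 49484 = -49484 + 2*√2042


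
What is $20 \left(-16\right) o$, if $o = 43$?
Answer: $-13760$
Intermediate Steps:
$20 \left(-16\right) o = 20 \left(-16\right) 43 = \left(-320\right) 43 = -13760$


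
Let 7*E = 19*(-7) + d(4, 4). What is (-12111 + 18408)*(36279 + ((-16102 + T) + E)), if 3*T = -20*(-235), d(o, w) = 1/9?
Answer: 2872806845/21 ≈ 1.3680e+8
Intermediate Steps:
d(o, w) = 1/9
E = -1196/63 (E = (19*(-7) + 1/9)/7 = (-133 + 1/9)/7 = (1/7)*(-1196/9) = -1196/63 ≈ -18.984)
T = 4700/3 (T = (-20*(-235))/3 = (1/3)*4700 = 4700/3 ≈ 1566.7)
(-12111 + 18408)*(36279 + ((-16102 + T) + E)) = (-12111 + 18408)*(36279 + ((-16102 + 4700/3) - 1196/63)) = 6297*(36279 + (-43606/3 - 1196/63)) = 6297*(36279 - 916922/63) = 6297*(1368655/63) = 2872806845/21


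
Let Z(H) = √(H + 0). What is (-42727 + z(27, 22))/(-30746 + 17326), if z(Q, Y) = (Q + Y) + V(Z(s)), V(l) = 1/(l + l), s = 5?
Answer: 21339/6710 - √5/134200 ≈ 3.1802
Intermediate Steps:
Z(H) = √H
V(l) = 1/(2*l)
z(Q, Y) = Q + Y + √5/10 (z(Q, Y) = (Q + Y) + 1/(2*(√5)) = (Q + Y) + (√5/5)/2 = (Q + Y) + √5/10 = Q + Y + √5/10)
(-42727 + z(27, 22))/(-30746 + 17326) = (-42727 + (27 + 22 + √5/10))/(-30746 + 17326) = (-42727 + (49 + √5/10))/(-13420) = (-42678 + √5/10)*(-1/13420) = 21339/6710 - √5/134200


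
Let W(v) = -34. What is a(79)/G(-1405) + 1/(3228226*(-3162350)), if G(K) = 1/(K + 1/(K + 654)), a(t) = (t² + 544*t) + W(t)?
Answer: -529792193051268149823551/7666794148816100 ≈ -6.9102e+7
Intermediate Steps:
a(t) = -34 + t² + 544*t (a(t) = (t² + 544*t) - 34 = -34 + t² + 544*t)
G(K) = 1/(K + 1/(654 + K))
a(79)/G(-1405) + 1/(3228226*(-3162350)) = (-34 + 79² + 544*79)/(((654 - 1405)/(1 + (-1405)² + 654*(-1405)))) + 1/(3228226*(-3162350)) = (-34 + 6241 + 42976)/((-751/(1 + 1974025 - 918870))) + (1/3228226)*(-1/3162350) = 49183/((-751/1055156)) - 1/10208780491100 = 49183/(((1/1055156)*(-751))) - 1/10208780491100 = 49183/(-751/1055156) - 1/10208780491100 = 49183*(-1055156/751) - 1/10208780491100 = -51895737548/751 - 1/10208780491100 = -529792193051268149823551/7666794148816100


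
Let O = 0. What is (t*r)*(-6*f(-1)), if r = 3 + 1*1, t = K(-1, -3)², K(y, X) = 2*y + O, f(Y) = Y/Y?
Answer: -96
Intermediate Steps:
f(Y) = 1
K(y, X) = 2*y (K(y, X) = 2*y + 0 = 2*y)
t = 4 (t = (2*(-1))² = (-2)² = 4)
r = 4 (r = 3 + 1 = 4)
(t*r)*(-6*f(-1)) = (4*4)*(-6*1) = 16*(-6) = -96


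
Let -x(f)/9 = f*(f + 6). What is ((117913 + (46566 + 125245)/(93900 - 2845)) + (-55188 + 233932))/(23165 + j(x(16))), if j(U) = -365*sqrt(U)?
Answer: 125147869824818/17458412669275 + 23662752852696*I*sqrt(22)/17458412669275 ≈ 7.1683 + 6.3573*I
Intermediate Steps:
x(f) = -9*f*(6 + f) (x(f) = -9*f*(f + 6) = -9*f*(6 + f))
((117913 + (46566 + 125245)/(93900 - 2845)) + (-55188 + 233932))/(23165 + j(x(16))) = ((117913 + (46566 + 125245)/(93900 - 2845)) + (-55188 + 233932))/(23165 - 365*12*I*sqrt(6 + 16)) = ((117913 + 171811/91055) + 178744)/(23165 - 365*12*I*sqrt(22)) = ((117913 + 171811*(1/91055)) + 178744)/(23165 - 4380*I*sqrt(22)) = ((117913 + 171811/91055) + 178744)/(23165 - 4380*I*sqrt(22)) = (10736740026/91055 + 178744)/(23165 - 4380*I*sqrt(22)) = 27012274946/(91055*(23165 - 4380*I*sqrt(22)))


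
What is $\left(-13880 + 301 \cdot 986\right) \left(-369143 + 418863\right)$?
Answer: $14066086320$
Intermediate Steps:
$\left(-13880 + 301 \cdot 986\right) \left(-369143 + 418863\right) = \left(-13880 + 296786\right) 49720 = 282906 \cdot 49720 = 14066086320$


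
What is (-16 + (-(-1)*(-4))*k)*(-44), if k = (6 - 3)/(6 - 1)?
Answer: 4048/5 ≈ 809.60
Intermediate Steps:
k = ⅗ (k = 3/5 = 3*(⅕) = ⅗ ≈ 0.60000)
(-16 + (-(-1)*(-4))*k)*(-44) = (-16 - (-1)*(-4)*(⅗))*(-44) = (-16 - 1*4*(⅗))*(-44) = (-16 - 4*⅗)*(-44) = (-16 - 12/5)*(-44) = -92/5*(-44) = 4048/5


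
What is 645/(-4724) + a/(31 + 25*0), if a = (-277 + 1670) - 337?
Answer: 4968549/146444 ≈ 33.928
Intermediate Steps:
a = 1056 (a = 1393 - 337 = 1056)
645/(-4724) + a/(31 + 25*0) = 645/(-4724) + 1056/(31 + 25*0) = 645*(-1/4724) + 1056/(31 + 0) = -645/4724 + 1056/31 = 4968549/146444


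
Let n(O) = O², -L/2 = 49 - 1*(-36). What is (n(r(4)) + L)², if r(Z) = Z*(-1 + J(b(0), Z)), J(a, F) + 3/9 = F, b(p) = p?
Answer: 256036/81 ≈ 3160.9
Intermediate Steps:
J(a, F) = -⅓ + F
L = -170 (L = -2*(49 - 1*(-36)) = -2*(49 + 36) = -2*85 = -170)
r(Z) = Z*(-4/3 + Z) (r(Z) = Z*(-1 + (-⅓ + Z)) = Z*(-4/3 + Z))
(n(r(4)) + L)² = (((⅓)*4*(-4 + 3*4))² - 170)² = (((⅓)*4*(-4 + 12))² - 170)² = (((⅓)*4*8)² - 170)² = ((32/3)² - 170)² = (1024/9 - 170)² = (-506/9)² = 256036/81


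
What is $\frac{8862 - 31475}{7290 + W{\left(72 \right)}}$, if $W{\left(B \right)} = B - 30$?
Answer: $- \frac{22613}{7332} \approx -3.0842$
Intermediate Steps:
$W{\left(B \right)} = -30 + B$
$\frac{8862 - 31475}{7290 + W{\left(72 \right)}} = \frac{8862 - 31475}{7290 + \left(-30 + 72\right)} = - \frac{22613}{7290 + 42} = - \frac{22613}{7332}$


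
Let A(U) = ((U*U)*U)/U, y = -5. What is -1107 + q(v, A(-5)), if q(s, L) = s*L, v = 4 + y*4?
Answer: -1507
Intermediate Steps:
v = -16 (v = 4 - 5*4 = 4 - 20 = -16)
A(U) = U² (A(U) = (U²*U)/U = U³/U = U²)
q(s, L) = L*s
-1107 + q(v, A(-5)) = -1107 + (-5)²*(-16) = -1107 + 25*(-16) = -1107 - 400 = -1507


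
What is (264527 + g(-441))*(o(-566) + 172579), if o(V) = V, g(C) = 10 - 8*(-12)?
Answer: 45520316229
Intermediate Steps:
g(C) = 106 (g(C) = 10 + 96 = 106)
(264527 + g(-441))*(o(-566) + 172579) = (264527 + 106)*(-566 + 172579) = 264633*172013 = 45520316229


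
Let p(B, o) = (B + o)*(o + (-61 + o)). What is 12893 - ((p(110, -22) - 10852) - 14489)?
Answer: 47474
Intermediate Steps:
p(B, o) = (-61 + 2*o)*(B + o) (p(B, o) = (B + o)*(-61 + 2*o) = (-61 + 2*o)*(B + o))
12893 - ((p(110, -22) - 10852) - 14489) = 12893 - (((-61*110 - 61*(-22) + 2*(-22)² + 2*110*(-22)) - 10852) - 14489) = 12893 - (((-6710 + 1342 + 2*484 - 4840) - 10852) - 14489) = 12893 - (((-6710 + 1342 + 968 - 4840) - 10852) - 14489) = 12893 - ((-9240 - 10852) - 14489) = 12893 - (-20092 - 14489) = 12893 - 1*(-34581) = 12893 + 34581 = 47474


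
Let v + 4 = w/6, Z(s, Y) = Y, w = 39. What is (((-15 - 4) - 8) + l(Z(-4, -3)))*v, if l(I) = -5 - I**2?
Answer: -205/2 ≈ -102.50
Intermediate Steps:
v = 5/2 (v = -4 + 39/6 = -4 + 39*(1/6) = -4 + 13/2 = 5/2 ≈ 2.5000)
(((-15 - 4) - 8) + l(Z(-4, -3)))*v = (((-15 - 4) - 8) + (-5 - 1*(-3)**2))*(5/2) = ((-19 - 8) + (-5 - 1*9))*(5/2) = (-27 + (-5 - 9))*(5/2) = (-27 - 14)*(5/2) = -41*5/2 = -205/2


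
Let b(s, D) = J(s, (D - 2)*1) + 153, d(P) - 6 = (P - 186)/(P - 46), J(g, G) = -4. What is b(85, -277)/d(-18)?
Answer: 2384/147 ≈ 16.218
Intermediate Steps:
d(P) = 6 + (-186 + P)/(-46 + P) (d(P) = 6 + (P - 186)/(P - 46) = 6 + (-186 + P)/(-46 + P))
b(s, D) = 149 (b(s, D) = -4 + 153 = 149)
b(85, -277)/d(-18) = 149/((7*(-66 - 18)/(-46 - 18))) = 149/((7*(-84)/(-64))) = 149/((7*(-1/64)*(-84))) = 149/(147/16) = 149*(16/147) = 2384/147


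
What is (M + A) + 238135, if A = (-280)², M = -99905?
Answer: 216630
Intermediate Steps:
A = 78400
(M + A) + 238135 = (-99905 + 78400) + 238135 = -21505 + 238135 = 216630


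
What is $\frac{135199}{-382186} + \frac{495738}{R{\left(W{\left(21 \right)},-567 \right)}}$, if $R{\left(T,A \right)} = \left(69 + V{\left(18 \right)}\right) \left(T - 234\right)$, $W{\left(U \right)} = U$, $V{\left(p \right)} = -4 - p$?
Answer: $- \frac{63605866819}{1275354682} \approx -49.873$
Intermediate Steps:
$R{\left(T,A \right)} = -10998 + 47 T$ ($R{\left(T,A \right)} = \left(69 - 22\right) \left(T - 234\right) = \left(69 - 22\right) \left(-234 + T\right) = 47 \left(-234 + T\right) = -10998 + 47 T$)
$\frac{135199}{-382186} + \frac{495738}{R{\left(W{\left(21 \right)},-567 \right)}} = \frac{135199}{-382186} + \frac{495738}{-10998 + 47 \cdot 21} = 135199 \left(- \frac{1}{382186}\right) + \frac{495738}{-10998 + 987} = - \frac{135199}{382186} + \frac{495738}{-10011} = - \frac{135199}{382186} + 495738 \left(- \frac{1}{10011}\right) = - \frac{135199}{382186} - \frac{165246}{3337} = - \frac{63605866819}{1275354682}$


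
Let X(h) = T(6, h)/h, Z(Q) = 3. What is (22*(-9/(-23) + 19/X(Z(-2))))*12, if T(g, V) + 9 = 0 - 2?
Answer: -29088/23 ≈ -1264.7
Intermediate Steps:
T(g, V) = -11 (T(g, V) = -9 + (0 - 2) = -9 - 2 = -11)
X(h) = -11/h
(22*(-9/(-23) + 19/X(Z(-2))))*12 = (22*(-9/(-23) + 19/((-11/3))))*12 = (22*(-9*(-1/23) + 19/((-11*⅓))))*12 = (22*(9/23 + 19/(-11/3)))*12 = (22*(9/23 + 19*(-3/11)))*12 = (22*(9/23 - 57/11))*12 = (22*(-1212/253))*12 = -2424/23*12 = -29088/23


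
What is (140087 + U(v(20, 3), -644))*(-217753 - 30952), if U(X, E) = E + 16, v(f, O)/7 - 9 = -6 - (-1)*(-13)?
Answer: -34684150595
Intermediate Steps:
v(f, O) = -70 (v(f, O) = 63 + 7*(-6 - (-1)*(-13)) = 63 + 7*(-6 - 1*13) = 63 + 7*(-6 - 13) = 63 + 7*(-19) = 63 - 133 = -70)
U(X, E) = 16 + E
(140087 + U(v(20, 3), -644))*(-217753 - 30952) = (140087 + (16 - 644))*(-217753 - 30952) = (140087 - 628)*(-248705) = 139459*(-248705) = -34684150595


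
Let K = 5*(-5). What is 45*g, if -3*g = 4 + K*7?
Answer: 2565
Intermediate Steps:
K = -25
g = 57 (g = -(4 - 25*7)/3 = -(4 - 175)/3 = -1/3*(-171) = 57)
45*g = 45*57 = 2565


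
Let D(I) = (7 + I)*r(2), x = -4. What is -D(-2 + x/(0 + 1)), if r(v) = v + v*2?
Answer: -6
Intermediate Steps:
r(v) = 3*v (r(v) = v + 2*v = 3*v)
D(I) = 42 + 6*I (D(I) = (7 + I)*(3*2) = (7 + I)*6 = 42 + 6*I)
-D(-2 + x/(0 + 1)) = -(42 + 6*(-2 - 4/(0 + 1))) = -(42 + 6*(-2 - 4/1)) = -(42 + 6*(-2 - 4*1)) = -(42 + 6*(-2 - 4)) = -(42 + 6*(-6)) = -(42 - 36) = -1*6 = -6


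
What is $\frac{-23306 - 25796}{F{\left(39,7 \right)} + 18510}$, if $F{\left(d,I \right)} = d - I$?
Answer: $- \frac{24551}{9271} \approx -2.6482$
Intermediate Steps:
$\frac{-23306 - 25796}{F{\left(39,7 \right)} + 18510} = \frac{-23306 - 25796}{\left(39 - 7\right) + 18510} = - \frac{49102}{\left(39 - 7\right) + 18510} = - \frac{49102}{32 + 18510} = - \frac{49102}{18542} = \left(-49102\right) \frac{1}{18542} = - \frac{24551}{9271}$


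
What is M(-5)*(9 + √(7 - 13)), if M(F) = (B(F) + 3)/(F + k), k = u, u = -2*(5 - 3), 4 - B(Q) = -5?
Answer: -12 - 4*I*√6/3 ≈ -12.0 - 3.266*I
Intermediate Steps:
B(Q) = 9 (B(Q) = 4 - 1*(-5) = 4 + 5 = 9)
u = -4 (u = -2*2 = -4)
k = -4
M(F) = 12/(-4 + F) (M(F) = (9 + 3)/(F - 4) = 12/(-4 + F))
M(-5)*(9 + √(7 - 13)) = (12/(-4 - 5))*(9 + √(7 - 13)) = (12/(-9))*(9 + √(-6)) = (12*(-⅑))*(9 + I*√6) = -4*(9 + I*√6)/3 = -12 - 4*I*√6/3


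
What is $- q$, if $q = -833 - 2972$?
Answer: $3805$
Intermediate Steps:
$q = -3805$ ($q = -833 - 2972 = -3805$)
$- q = \left(-1\right) \left(-3805\right) = 3805$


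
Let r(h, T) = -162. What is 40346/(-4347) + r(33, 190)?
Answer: -744560/4347 ≈ -171.28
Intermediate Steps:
40346/(-4347) + r(33, 190) = 40346/(-4347) - 162 = 40346*(-1/4347) - 162 = -40346/4347 - 162 = -744560/4347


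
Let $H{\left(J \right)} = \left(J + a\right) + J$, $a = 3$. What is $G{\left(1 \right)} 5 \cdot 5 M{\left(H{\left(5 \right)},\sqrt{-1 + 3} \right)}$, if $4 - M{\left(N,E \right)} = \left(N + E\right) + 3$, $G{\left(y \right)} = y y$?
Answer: $-300 - 25 \sqrt{2} \approx -335.36$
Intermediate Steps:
$H{\left(J \right)} = 3 + 2 J$ ($H{\left(J \right)} = \left(J + 3\right) + J = \left(3 + J\right) + J = 3 + 2 J$)
$G{\left(y \right)} = y^{2}$
$M{\left(N,E \right)} = 1 - E - N$ ($M{\left(N,E \right)} = 4 - \left(\left(N + E\right) + 3\right) = 4 - \left(\left(E + N\right) + 3\right) = 4 - \left(3 + E + N\right) = 1 - E - N$)
$G{\left(1 \right)} 5 \cdot 5 M{\left(H{\left(5 \right)},\sqrt{-1 + 3} \right)} = 1^{2} \cdot 5 \cdot 5 \left(1 - \sqrt{-1 + 3} - \left(3 + 2 \cdot 5\right)\right) = 1 \cdot 5 \cdot 5 \left(1 - \sqrt{2} - \left(3 + 10\right)\right) = 5 \cdot 5 \left(1 - \sqrt{2} - 13\right) = 5 \cdot 5 \left(-12 - \sqrt{2}\right) = 5 \left(-60 - 5 \sqrt{2}\right) = -300 - 25 \sqrt{2}$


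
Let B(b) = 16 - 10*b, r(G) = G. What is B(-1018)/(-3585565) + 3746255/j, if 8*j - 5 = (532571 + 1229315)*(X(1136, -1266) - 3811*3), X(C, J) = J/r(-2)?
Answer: -60294554941284/13645490631688835 ≈ -0.0044186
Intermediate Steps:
X(C, J) = -J/2 (X(C, J) = J/(-2) = J*(-½) = -J/2)
j = -19028368795/8 (j = 5/8 + ((532571 + 1229315)*(-½*(-1266) - 3811*3))/8 = 5/8 + (1761886*(633 - 11433))/8 = 5/8 + (1761886*(-10800))/8 = 5/8 + (⅛)*(-19028368800) = 5/8 - 2378546100 = -19028368795/8 ≈ -2.3785e+9)
B(-1018)/(-3585565) + 3746255/j = (16 - 10*(-1018))/(-3585565) + 3746255/(-19028368795/8) = (16 + 10180)*(-1/3585565) + 3746255*(-8/19028368795) = 10196*(-1/3585565) - 5994008/3805673759 = -10196/3585565 - 5994008/3805673759 = -60294554941284/13645490631688835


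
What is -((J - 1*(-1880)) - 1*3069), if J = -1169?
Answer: 2358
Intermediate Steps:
-((J - 1*(-1880)) - 1*3069) = -((-1169 - 1*(-1880)) - 1*3069) = -((-1169 + 1880) - 3069) = -(711 - 3069) = -1*(-2358) = 2358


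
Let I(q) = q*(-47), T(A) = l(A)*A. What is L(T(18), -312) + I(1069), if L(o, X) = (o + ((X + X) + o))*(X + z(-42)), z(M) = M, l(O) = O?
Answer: -58739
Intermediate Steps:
T(A) = A**2 (T(A) = A*A = A**2)
I(q) = -47*q
L(o, X) = (-42 + X)*(2*X + 2*o) (L(o, X) = (o + ((X + X) + o))*(X - 42) = (o + (2*X + o))*(-42 + X) = (o + (o + 2*X))*(-42 + X) = (2*X + 2*o)*(-42 + X) = (-42 + X)*(2*X + 2*o))
L(T(18), -312) + I(1069) = (-84*(-312) - 84*18**2 + 2*(-312)**2 + 2*(-312)*18**2) - 47*1069 = (26208 - 84*324 + 2*97344 + 2*(-312)*324) - 50243 = (26208 - 27216 + 194688 - 202176) - 50243 = -8496 - 50243 = -58739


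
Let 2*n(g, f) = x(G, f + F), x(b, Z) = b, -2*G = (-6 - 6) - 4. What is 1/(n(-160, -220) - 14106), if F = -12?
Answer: -1/14102 ≈ -7.0912e-5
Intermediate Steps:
G = 8 (G = -((-6 - 6) - 4)/2 = -(-12 - 4)/2 = -1/2*(-16) = 8)
n(g, f) = 4 (n(g, f) = (1/2)*8 = 4)
1/(n(-160, -220) - 14106) = 1/(4 - 14106) = 1/(-14102) = -1/14102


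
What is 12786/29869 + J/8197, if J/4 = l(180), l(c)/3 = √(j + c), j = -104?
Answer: 12786/29869 + 24*√19/8197 ≈ 0.44083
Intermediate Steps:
l(c) = 3*√(-104 + c)
J = 24*√19 (J = 4*(3*√(-104 + 180)) = 4*(3*√76) = 4*(3*(2*√19)) = 4*(6*√19) = 24*√19 ≈ 104.61)
12786/29869 + J/8197 = 12786/29869 + (24*√19)/8197 = 12786*(1/29869) + (24*√19)*(1/8197) = 12786/29869 + 24*√19/8197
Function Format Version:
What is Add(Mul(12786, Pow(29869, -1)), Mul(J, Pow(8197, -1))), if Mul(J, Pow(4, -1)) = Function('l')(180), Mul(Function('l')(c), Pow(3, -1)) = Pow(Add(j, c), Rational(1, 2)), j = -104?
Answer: Add(Rational(12786, 29869), Mul(Rational(24, 8197), Pow(19, Rational(1, 2)))) ≈ 0.44083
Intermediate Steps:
Function('l')(c) = Mul(3, Pow(Add(-104, c), Rational(1, 2)))
J = Mul(24, Pow(19, Rational(1, 2))) (J = Mul(4, Mul(3, Pow(Add(-104, 180), Rational(1, 2)))) = Mul(4, Mul(3, Pow(76, Rational(1, 2)))) = Mul(4, Mul(3, Mul(2, Pow(19, Rational(1, 2))))) = Mul(4, Mul(6, Pow(19, Rational(1, 2)))) = Mul(24, Pow(19, Rational(1, 2))) ≈ 104.61)
Add(Mul(12786, Pow(29869, -1)), Mul(J, Pow(8197, -1))) = Add(Mul(12786, Pow(29869, -1)), Mul(Mul(24, Pow(19, Rational(1, 2))), Pow(8197, -1))) = Add(Mul(12786, Rational(1, 29869)), Mul(Mul(24, Pow(19, Rational(1, 2))), Rational(1, 8197))) = Add(Rational(12786, 29869), Mul(Rational(24, 8197), Pow(19, Rational(1, 2))))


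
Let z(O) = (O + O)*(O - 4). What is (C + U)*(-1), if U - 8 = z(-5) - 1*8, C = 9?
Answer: -99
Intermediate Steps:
z(O) = 2*O*(-4 + O) (z(O) = (2*O)*(-4 + O) = 2*O*(-4 + O))
U = 90 (U = 8 + (2*(-5)*(-4 - 5) - 1*8) = 8 + (2*(-5)*(-9) - 8) = 8 + (90 - 8) = 8 + 82 = 90)
(C + U)*(-1) = (9 + 90)*(-1) = 99*(-1) = -99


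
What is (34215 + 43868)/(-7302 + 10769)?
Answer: 78083/3467 ≈ 22.522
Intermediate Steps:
(34215 + 43868)/(-7302 + 10769) = 78083/3467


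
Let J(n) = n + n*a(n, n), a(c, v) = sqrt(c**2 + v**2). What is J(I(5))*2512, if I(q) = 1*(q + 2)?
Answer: 17584 + 123088*sqrt(2) ≈ 1.9166e+5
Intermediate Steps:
I(q) = 2 + q (I(q) = 1*(2 + q) = 2 + q)
J(n) = n + n*sqrt(2)*sqrt(n**2) (J(n) = n + n*sqrt(n**2 + n**2) = n + n*sqrt(2*n**2) = n + n*(sqrt(2)*sqrt(n**2)) = n + n*sqrt(2)*sqrt(n**2))
J(I(5))*2512 = ((2 + 5)*(1 + sqrt(2)*sqrt((2 + 5)**2)))*2512 = (7*(1 + sqrt(2)*sqrt(7**2)))*2512 = (7*(1 + sqrt(2)*sqrt(49)))*2512 = (7*(1 + sqrt(2)*7))*2512 = (7*(1 + 7*sqrt(2)))*2512 = (7 + 49*sqrt(2))*2512 = 17584 + 123088*sqrt(2)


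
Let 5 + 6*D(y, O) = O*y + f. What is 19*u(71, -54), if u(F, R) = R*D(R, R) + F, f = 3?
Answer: -496945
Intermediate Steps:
D(y, O) = -1/3 + O*y/6 (D(y, O) = -5/6 + (O*y + 3)/6 = -5/6 + (3 + O*y)/6 = -5/6 + (1/2 + O*y/6) = -1/3 + O*y/6)
u(F, R) = F + R*(-1/3 + R**2/6) (u(F, R) = R*(-1/3 + R*R/6) + F = R*(-1/3 + R**2/6) + F = F + R*(-1/3 + R**2/6))
19*u(71, -54) = 19*(71 - 1/3*(-54) + (1/6)*(-54)**3) = 19*(71 + 18 + (1/6)*(-157464)) = 19*(71 + 18 - 26244) = 19*(-26155) = -496945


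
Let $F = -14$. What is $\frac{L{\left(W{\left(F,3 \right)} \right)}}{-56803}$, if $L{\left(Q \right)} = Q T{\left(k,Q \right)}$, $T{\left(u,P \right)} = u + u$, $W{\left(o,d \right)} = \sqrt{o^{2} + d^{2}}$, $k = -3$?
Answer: $\frac{6 \sqrt{205}}{56803} \approx 0.0015124$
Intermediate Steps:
$W{\left(o,d \right)} = \sqrt{d^{2} + o^{2}}$
$T{\left(u,P \right)} = 2 u$
$L{\left(Q \right)} = - 6 Q$ ($L{\left(Q \right)} = Q 2 \left(-3\right) = Q \left(-6\right) = - 6 Q$)
$\frac{L{\left(W{\left(F,3 \right)} \right)}}{-56803} = \frac{\left(-6\right) \sqrt{3^{2} + \left(-14\right)^{2}}}{-56803} = - 6 \sqrt{9 + 196} \left(- \frac{1}{56803}\right) = - 6 \sqrt{205} \left(- \frac{1}{56803}\right) = \frac{6 \sqrt{205}}{56803}$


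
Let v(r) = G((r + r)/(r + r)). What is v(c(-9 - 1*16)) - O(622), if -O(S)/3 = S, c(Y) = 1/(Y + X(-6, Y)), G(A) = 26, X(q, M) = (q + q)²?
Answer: 1892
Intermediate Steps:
X(q, M) = 4*q² (X(q, M) = (2*q)² = 4*q²)
c(Y) = 1/(144 + Y) (c(Y) = 1/(Y + 4*(-6)²) = 1/(Y + 4*36) = 1/(Y + 144) = 1/(144 + Y))
v(r) = 26
O(S) = -3*S
v(c(-9 - 1*16)) - O(622) = 26 - (-3)*622 = 26 - 1*(-1866) = 26 + 1866 = 1892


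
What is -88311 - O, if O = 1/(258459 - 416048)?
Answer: -13916842178/157589 ≈ -88311.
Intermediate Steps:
O = -1/157589 (O = 1/(-157589) = -1/157589 ≈ -6.3456e-6)
-88311 - O = -88311 - 1*(-1/157589) = -88311 + 1/157589 = -13916842178/157589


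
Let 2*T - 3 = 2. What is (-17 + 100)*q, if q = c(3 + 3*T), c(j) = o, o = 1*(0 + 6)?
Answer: 498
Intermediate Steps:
T = 5/2 (T = 3/2 + (1/2)*2 = 3/2 + 1 = 5/2 ≈ 2.5000)
o = 6 (o = 1*6 = 6)
c(j) = 6
q = 6
(-17 + 100)*q = (-17 + 100)*6 = 83*6 = 498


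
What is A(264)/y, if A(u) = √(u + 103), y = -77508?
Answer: -√367/77508 ≈ -0.00024716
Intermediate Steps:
A(u) = √(103 + u)
A(264)/y = √(103 + 264)/(-77508) = √367*(-1/77508) = -√367/77508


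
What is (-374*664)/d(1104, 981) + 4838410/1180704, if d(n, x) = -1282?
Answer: 74853537541/378415632 ≈ 197.81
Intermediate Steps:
(-374*664)/d(1104, 981) + 4838410/1180704 = -374*664/(-1282) + 4838410/1180704 = -248336*(-1/1282) + 4838410*(1/1180704) = 124168/641 + 2419205/590352 = 74853537541/378415632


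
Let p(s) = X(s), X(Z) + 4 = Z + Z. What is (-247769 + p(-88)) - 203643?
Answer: -451592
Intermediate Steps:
X(Z) = -4 + 2*Z (X(Z) = -4 + (Z + Z) = -4 + 2*Z)
p(s) = -4 + 2*s
(-247769 + p(-88)) - 203643 = (-247769 + (-4 + 2*(-88))) - 203643 = (-247769 + (-4 - 176)) - 203643 = (-247769 - 180) - 203643 = -247949 - 203643 = -451592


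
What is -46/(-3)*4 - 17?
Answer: 133/3 ≈ 44.333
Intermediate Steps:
-46/(-3)*4 - 17 = -46*(-⅓)*4 - 17 = (46/3)*4 - 17 = 184/3 - 17 = 133/3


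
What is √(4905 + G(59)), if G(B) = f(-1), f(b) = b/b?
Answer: √4906 ≈ 70.043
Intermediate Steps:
f(b) = 1
G(B) = 1
√(4905 + G(59)) = √(4905 + 1) = √4906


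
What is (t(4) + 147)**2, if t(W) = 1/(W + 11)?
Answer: 4866436/225 ≈ 21629.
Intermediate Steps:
t(W) = 1/(11 + W)
(t(4) + 147)**2 = (1/(11 + 4) + 147)**2 = (1/15 + 147)**2 = (2206/15)**2 = 4866436/225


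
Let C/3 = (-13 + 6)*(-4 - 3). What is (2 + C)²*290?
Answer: 6438290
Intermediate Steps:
C = 147 (C = 3*((-13 + 6)*(-4 - 3)) = 3*(-7*(-7)) = 3*49 = 147)
(2 + C)²*290 = (2 + 147)²*290 = 149²*290 = 22201*290 = 6438290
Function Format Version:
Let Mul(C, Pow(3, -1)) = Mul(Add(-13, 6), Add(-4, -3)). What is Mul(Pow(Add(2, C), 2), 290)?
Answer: 6438290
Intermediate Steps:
C = 147 (C = Mul(3, Mul(Add(-13, 6), Add(-4, -3))) = Mul(3, Mul(-7, -7)) = Mul(3, 49) = 147)
Mul(Pow(Add(2, C), 2), 290) = Mul(Pow(Add(2, 147), 2), 290) = Mul(Pow(149, 2), 290) = Mul(22201, 290) = 6438290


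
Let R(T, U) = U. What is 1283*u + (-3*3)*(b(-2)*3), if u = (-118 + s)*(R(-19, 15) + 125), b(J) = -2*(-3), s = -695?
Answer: -146031222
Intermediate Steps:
b(J) = 6
u = -113820 (u = (-118 - 695)*(15 + 125) = -813*140 = -113820)
1283*u + (-3*3)*(b(-2)*3) = 1283*(-113820) + (-3*3)*(6*3) = -146031060 - 9*18 = -146031060 - 162 = -146031222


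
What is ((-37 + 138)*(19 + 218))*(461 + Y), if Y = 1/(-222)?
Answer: 816578839/74 ≈ 1.1035e+7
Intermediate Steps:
Y = -1/222 ≈ -0.0045045
((-37 + 138)*(19 + 218))*(461 + Y) = ((-37 + 138)*(19 + 218))*(461 - 1/222) = (101*237)*(102341/222) = 23937*(102341/222) = 816578839/74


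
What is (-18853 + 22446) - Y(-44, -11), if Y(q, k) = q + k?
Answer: 3648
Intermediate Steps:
Y(q, k) = k + q
(-18853 + 22446) - Y(-44, -11) = (-18853 + 22446) - (-11 - 44) = 3593 - 1*(-55) = 3593 + 55 = 3648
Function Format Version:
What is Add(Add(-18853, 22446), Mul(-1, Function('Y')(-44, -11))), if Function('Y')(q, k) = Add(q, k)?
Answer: 3648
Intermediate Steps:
Function('Y')(q, k) = Add(k, q)
Add(Add(-18853, 22446), Mul(-1, Function('Y')(-44, -11))) = Add(Add(-18853, 22446), Mul(-1, Add(-11, -44))) = Add(3593, Mul(-1, -55)) = Add(3593, 55) = 3648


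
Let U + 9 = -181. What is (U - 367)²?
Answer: 310249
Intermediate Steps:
U = -190 (U = -9 - 181 = -190)
(U - 367)² = (-190 - 367)² = (-557)² = 310249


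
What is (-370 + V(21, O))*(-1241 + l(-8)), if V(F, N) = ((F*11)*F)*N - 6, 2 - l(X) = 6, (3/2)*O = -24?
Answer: 97100040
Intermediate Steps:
O = -16 (O = (⅔)*(-24) = -16)
l(X) = -4 (l(X) = 2 - 1*6 = 2 - 6 = -4)
V(F, N) = -6 + 11*N*F² (V(F, N) = ((11*F)*F)*N - 6 = (11*F²)*N - 6 = 11*N*F² - 6 = -6 + 11*N*F²)
(-370 + V(21, O))*(-1241 + l(-8)) = (-370 + (-6 + 11*(-16)*21²))*(-1241 - 4) = (-370 + (-6 + 11*(-16)*441))*(-1245) = (-370 + (-6 - 77616))*(-1245) = (-370 - 77622)*(-1245) = -77992*(-1245) = 97100040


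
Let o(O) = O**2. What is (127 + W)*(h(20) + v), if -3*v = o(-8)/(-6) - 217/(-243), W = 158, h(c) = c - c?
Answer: 225625/243 ≈ 928.50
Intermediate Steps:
h(c) = 0
v = 2375/729 (v = -((-8)**2/(-6) - 217/(-243))/3 = -(64*(-1/6) - 217*(-1/243))/3 = -(-32/3 + 217/243)/3 = -1/3*(-2375/243) = 2375/729 ≈ 3.2579)
(127 + W)*(h(20) + v) = (127 + 158)*(0 + 2375/729) = 285*(2375/729) = 225625/243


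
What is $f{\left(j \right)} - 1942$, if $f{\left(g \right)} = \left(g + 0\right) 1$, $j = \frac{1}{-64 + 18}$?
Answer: $- \frac{89333}{46} \approx -1942.0$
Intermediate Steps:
$j = - \frac{1}{46}$ ($j = \frac{1}{-46} = - \frac{1}{46} \approx -0.021739$)
$f{\left(g \right)} = g$ ($f{\left(g \right)} = g 1 = g$)
$f{\left(j \right)} - 1942 = - \frac{1}{46} - 1942 = - \frac{89333}{46}$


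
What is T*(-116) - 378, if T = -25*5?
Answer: 14122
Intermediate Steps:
T = -125
T*(-116) - 378 = -125*(-116) - 378 = 14500 - 378 = 14122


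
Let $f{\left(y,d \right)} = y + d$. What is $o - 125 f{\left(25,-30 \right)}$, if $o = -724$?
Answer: $-99$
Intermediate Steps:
$f{\left(y,d \right)} = d + y$
$o - 125 f{\left(25,-30 \right)} = -724 - 125 \left(-30 + 25\right) = -724 - -625 = -724 + 625 = -99$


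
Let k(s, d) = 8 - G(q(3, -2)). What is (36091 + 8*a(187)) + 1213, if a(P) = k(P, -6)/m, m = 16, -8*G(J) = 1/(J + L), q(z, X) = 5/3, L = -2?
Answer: 596925/16 ≈ 37308.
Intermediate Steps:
q(z, X) = 5/3 (q(z, X) = 5*(⅓) = 5/3)
G(J) = -1/(8*(-2 + J)) (G(J) = -1/(8*(J - 2)) = -1/(8*(-2 + J)))
k(s, d) = 61/8 (k(s, d) = 8 - (-1)/(-16 + 8*(5/3)) = 8 - (-1)/(-16 + 40/3) = 8 - (-1)/(-8/3) = 8 - (-1)*(-3)/8 = 8 - 1*3/8 = 8 - 3/8 = 61/8)
a(P) = 61/128 (a(P) = (61/8)/16 = (61/8)*(1/16) = 61/128)
(36091 + 8*a(187)) + 1213 = (36091 + 8*(61/128)) + 1213 = (36091 + 61/16) + 1213 = 577517/16 + 1213 = 596925/16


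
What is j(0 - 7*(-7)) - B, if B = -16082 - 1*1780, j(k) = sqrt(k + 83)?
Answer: 17862 + 2*sqrt(33) ≈ 17874.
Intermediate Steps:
j(k) = sqrt(83 + k)
B = -17862 (B = -16082 - 1780 = -17862)
j(0 - 7*(-7)) - B = sqrt(83 + (0 - 7*(-7))) - 1*(-17862) = sqrt(83 + (0 + 49)) + 17862 = sqrt(83 + 49) + 17862 = sqrt(132) + 17862 = 2*sqrt(33) + 17862 = 17862 + 2*sqrt(33)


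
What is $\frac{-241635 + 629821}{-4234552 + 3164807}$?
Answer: $- \frac{388186}{1069745} \approx -0.36288$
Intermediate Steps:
$\frac{-241635 + 629821}{-4234552 + 3164807} = \frac{388186}{-1069745} = 388186 \left(- \frac{1}{1069745}\right) = - \frac{388186}{1069745}$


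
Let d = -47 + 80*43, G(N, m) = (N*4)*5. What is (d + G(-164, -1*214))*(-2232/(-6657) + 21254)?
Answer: 5329460810/2219 ≈ 2.4017e+6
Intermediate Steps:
G(N, m) = 20*N (G(N, m) = (4*N)*5 = 20*N)
d = 3393 (d = -47 + 3440 = 3393)
(d + G(-164, -1*214))*(-2232/(-6657) + 21254) = (3393 + 20*(-164))*(-2232/(-6657) + 21254) = (3393 - 3280)*(-2232*(-1/6657) + 21254) = 113*(744/2219 + 21254) = 113*(47163370/2219) = 5329460810/2219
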